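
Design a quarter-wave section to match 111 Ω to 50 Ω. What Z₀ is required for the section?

Z_qwt ≈ 74.5 Ω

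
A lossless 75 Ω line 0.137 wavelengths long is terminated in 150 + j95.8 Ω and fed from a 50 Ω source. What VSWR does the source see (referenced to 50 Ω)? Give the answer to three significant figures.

VSWR ≈ 3.7

βl = 2π × 0.137 = 49.3°
tan(βl) = 1.16
Z_in = Z_0·(Z_L + jZ_0·tanβl)/(Z_0 + jZ_L·tanβl) = 62.5 − j77.5 Ω
Γ_s = (Z_in − Z_s)/(Z_in + Z_s) = (12.5 − j77.5)/(112 − j77.5), |Γ_s| = 0.575
VSWR = (1 + |Γ_s|)/(1 − |Γ_s|)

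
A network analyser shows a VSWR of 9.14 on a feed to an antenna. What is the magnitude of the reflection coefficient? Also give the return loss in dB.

|Γ| ≈ 0.803; return loss ≈ 1.91 dB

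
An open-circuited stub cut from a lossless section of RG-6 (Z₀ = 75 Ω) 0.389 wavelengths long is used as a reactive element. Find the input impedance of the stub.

βl = 2π × 0.389 = 140°
tan(βl) = -0.838
For an open-circuited stub, Z_in = −jZ_0·cot(βl) = −jZ_0/tan(βl)

Z_in ≈ +j89.5 Ω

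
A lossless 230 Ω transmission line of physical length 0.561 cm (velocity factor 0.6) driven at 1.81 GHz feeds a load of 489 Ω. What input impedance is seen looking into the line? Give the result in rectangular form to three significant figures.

λ = v/f = 0.6·c / 1.81 GHz = 0.0994 m
βl = 2π·l/λ = 2π × 0.0564 = 20.3°
tan(βl) = tan(20.3°) = 0.37
Z_in = Z_0·(Z_L + jZ_0·tanβl)/(Z_0 + jZ_L·tanβl)
     = 230·(489 + j85.1)/(230 + j181)

Z_in ≈ 343 − j185 Ω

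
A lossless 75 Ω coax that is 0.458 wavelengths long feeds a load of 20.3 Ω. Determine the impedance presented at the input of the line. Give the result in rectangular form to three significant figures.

βl = 2π × 0.458 = 165°
tan(βl) = tan(165°) = -0.27
Z_in = Z_0·(Z_L + jZ_0·tanβl)/(Z_0 + jZ_L·tanβl)
     = 75·(20.3 − j20.3)/(75 − j5.48)

Z_in ≈ 21.7 − j18.7 Ω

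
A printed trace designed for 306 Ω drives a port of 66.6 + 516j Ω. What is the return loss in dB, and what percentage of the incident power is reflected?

Γ = (-239.4 + j516)/(372.6 + j516), |Γ| = 0.894
RL = −20·log₁₀(0.894) = 0.976 dB
P_refl/P_inc = |Γ|² = 0.799

RL ≈ 0.976 dB; 79.9% of incident power reflected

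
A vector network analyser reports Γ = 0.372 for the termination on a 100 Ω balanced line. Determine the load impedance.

Z_L = Z_0·(1 + Γ)/(1 − Γ) = 100·(1.37)/(0.628)

Z_L ≈ 218 Ω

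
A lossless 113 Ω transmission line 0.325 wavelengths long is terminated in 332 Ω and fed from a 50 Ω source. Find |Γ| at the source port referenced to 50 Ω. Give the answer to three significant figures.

βl = 2π × 0.325 = 117°
tan(βl) = -1.96
Z_in = Z_0·(Z_L + jZ_0·tanβl)/(Z_0 + jZ_L·tanβl) = 47 + j49.4 Ω
Γ_s = (Z_in − Z_s)/(Z_in + Z_s) = (-2.97 + j49.4)/(97 + j49.4), |Γ_s| = 0.455

|Γ| ≈ 0.455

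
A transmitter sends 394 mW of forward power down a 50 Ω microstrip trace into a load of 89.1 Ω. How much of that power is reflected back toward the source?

Γ = (89.1 − 50)/(89.1 + 50) = 0.281
|Γ|² = 0.079
P_refl = |Γ|²·P_inc = 31.1 mW, P_del = (1 − |Γ|²)·P_inc = 363 mW

P_reflected ≈ 31.1 mW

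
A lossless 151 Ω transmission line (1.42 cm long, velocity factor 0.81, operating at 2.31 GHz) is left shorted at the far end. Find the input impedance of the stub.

λ = v/f = 0.81·c / 2.31 GHz = 0.105 m
βl = 2π·l/λ = 2π × 0.135 = 48.6°
tan(βl) = 1.13
For a shorted stub, Z_in = jZ_0·tan(βl)

Z_in ≈ +j171 Ω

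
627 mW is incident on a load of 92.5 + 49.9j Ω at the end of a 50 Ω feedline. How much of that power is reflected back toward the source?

|Γ| = |(42.5 + j49.9)/(142.5 + j49.9)| = 0.434
|Γ|² = 0.188
P_refl = |Γ|²·P_inc = 118 mW, P_del = (1 − |Γ|²)·P_inc = 509 mW

P_reflected ≈ 118 mW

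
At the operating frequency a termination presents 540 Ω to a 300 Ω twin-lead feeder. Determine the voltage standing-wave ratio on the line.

VSWR ≈ 1.8

For a purely resistive load, VSWR = R_L/Z_0 or Z_0/R_L (whichever > 1) = 540/300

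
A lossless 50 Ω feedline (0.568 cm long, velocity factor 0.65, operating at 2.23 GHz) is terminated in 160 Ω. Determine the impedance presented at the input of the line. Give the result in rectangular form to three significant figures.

Z_in ≈ 65.2 − j68.5 Ω

λ = v/f = 0.65·c / 2.23 GHz = 0.0874 m
βl = 2π·l/λ = 2π × 0.065 = 23.4°
tan(βl) = tan(23.4°) = 0.432
Z_in = Z_0·(Z_L + jZ_0·tanβl)/(Z_0 + jZ_L·tanβl)
     = 50·(160 + j21.6)/(50 + j69.2)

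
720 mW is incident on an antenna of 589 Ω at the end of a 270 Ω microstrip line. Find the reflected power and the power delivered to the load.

P_reflected ≈ 99.3 mW; P_delivered ≈ 621 mW

Γ = (589 − 270)/(589 + 270) = 0.371
|Γ|² = 0.138
P_refl = |Γ|²·P_inc = 99.3 mW, P_del = (1 − |Γ|²)·P_inc = 621 mW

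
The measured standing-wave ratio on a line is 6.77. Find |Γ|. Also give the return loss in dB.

|Γ| = (S − 1)/(S + 1) = (6.77 − 1)/(6.77 + 1) = 5.77/7.77
RL = −20·log₁₀|Γ| = −20·log₁₀(0.743)

|Γ| ≈ 0.743; return loss ≈ 2.58 dB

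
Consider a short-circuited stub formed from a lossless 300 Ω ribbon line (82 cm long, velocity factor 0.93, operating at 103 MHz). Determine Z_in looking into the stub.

Z_in ≈ −j872 Ω

λ = v/f = 0.93·c / 103 MHz = 2.71 m
βl = 2π·l/λ = 2π × 0.303 = 109°
tan(βl) = -2.91
For a short-circuited stub, Z_in = jZ_0·tan(βl)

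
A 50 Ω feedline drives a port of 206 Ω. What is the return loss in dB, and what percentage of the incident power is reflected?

Γ = (206 − 50)/(206 + 50) = 0.609
RL = −20·log₁₀(0.609) = 4.3 dB
P_refl/P_inc = |Γ|² = 0.371

RL ≈ 4.3 dB; 37.1% of incident power reflected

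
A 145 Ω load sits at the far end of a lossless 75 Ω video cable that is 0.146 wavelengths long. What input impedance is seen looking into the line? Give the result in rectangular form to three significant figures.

βl = 2π × 0.146 = 52.6°
tan(βl) = tan(52.6°) = 1.31
Z_in = Z_0·(Z_L + jZ_0·tanβl)/(Z_0 + jZ_L·tanβl)
     = 75·(145 + j98)/(75 + j189)

Z_in ≈ 53.2 − j36.4 Ω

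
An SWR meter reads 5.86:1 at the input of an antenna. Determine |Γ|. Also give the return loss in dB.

|Γ| ≈ 0.708; return loss ≈ 2.99 dB

|Γ| = (S − 1)/(S + 1) = (5.86 − 1)/(5.86 + 1) = 4.86/6.86
RL = −20·log₁₀|Γ| = −20·log₁₀(0.708)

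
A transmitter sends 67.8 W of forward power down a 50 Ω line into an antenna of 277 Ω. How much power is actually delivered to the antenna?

P_delivered ≈ 35.1 W

Γ = (277 − 50)/(277 + 50) = 0.694
|Γ|² = 0.482
P_refl = |Γ|²·P_inc = 32.7 W, P_del = (1 − |Γ|²)·P_inc = 35.1 W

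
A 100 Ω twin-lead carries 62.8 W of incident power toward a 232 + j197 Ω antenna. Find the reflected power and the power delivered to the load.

|Γ| = |(132 + j197)/(332 + j197)| = 0.614
|Γ|² = 0.377
P_refl = |Γ|²·P_inc = 23.7 W, P_del = (1 − |Γ|²)·P_inc = 39.1 W

P_reflected ≈ 23.7 W; P_delivered ≈ 39.1 W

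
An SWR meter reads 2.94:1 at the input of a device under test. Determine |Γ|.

|Γ| ≈ 0.492

|Γ| = (S − 1)/(S + 1) = (2.94 − 1)/(2.94 + 1) = 1.94/3.94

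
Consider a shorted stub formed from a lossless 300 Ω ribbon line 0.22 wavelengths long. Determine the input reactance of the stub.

X_in ≈ 1570 Ω (inductive)

βl = 2π × 0.22 = 79.2°
tan(βl) = 5.24
For a shorted stub, Z_in = jZ_0·tan(βl)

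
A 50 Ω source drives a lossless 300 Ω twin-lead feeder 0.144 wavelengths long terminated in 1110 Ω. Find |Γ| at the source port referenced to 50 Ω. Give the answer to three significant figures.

βl = 2π × 0.144 = 51.8°
tan(βl) = 1.27
Z_in = Z_0·(Z_L + jZ_0·tanβl)/(Z_0 + jZ_L·tanβl) = 125 − j209 Ω
Γ_s = (Z_in − Z_s)/(Z_in + Z_s) = (75.5 − j209)/(175 − j209), |Γ_s| = 0.814

|Γ| ≈ 0.814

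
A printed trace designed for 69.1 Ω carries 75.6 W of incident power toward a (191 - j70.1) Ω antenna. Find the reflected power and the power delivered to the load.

P_reflected ≈ 20.6 W; P_delivered ≈ 55 W

|Γ| = |(121.9 − j70.1)/(260.1 − j70.1)| = 0.522
|Γ|² = 0.272
P_refl = |Γ|²·P_inc = 20.6 W, P_del = (1 − |Γ|²)·P_inc = 55 W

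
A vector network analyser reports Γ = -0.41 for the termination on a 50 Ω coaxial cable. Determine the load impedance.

Z_L = Z_0·(1 + Γ)/(1 − Γ) = 50·(0.59)/(1.41)

Z_L ≈ 20.9 Ω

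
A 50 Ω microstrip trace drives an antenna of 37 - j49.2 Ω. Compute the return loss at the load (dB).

RL ≈ 5.86 dB

Γ = (-13 − j49.2)/(87 − j49.2), |Γ| = 0.509
RL = −20·log₁₀|Γ| = −20·log₁₀(0.509)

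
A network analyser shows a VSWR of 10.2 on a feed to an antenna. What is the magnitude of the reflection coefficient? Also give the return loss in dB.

|Γ| ≈ 0.821; return loss ≈ 1.71 dB

|Γ| = (S − 1)/(S + 1) = (10.2 − 1)/(10.2 + 1) = 9.2/11.2
RL = −20·log₁₀|Γ| = −20·log₁₀(0.821)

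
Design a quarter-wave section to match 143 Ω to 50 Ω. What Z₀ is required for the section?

Z_qwt ≈ 84.6 Ω

Z_qwt = √(Z_0·R_L) = √(50 × 143) = √7150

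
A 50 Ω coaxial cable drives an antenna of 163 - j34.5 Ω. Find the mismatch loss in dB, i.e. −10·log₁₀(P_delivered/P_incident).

Γ = (113 − j34.5)/(213 − j34.5), |Γ| = 0.548
|Γ|² = 0.3, so P_del/P_inc = 1 − |Γ|² = 0.7
ML = −10·log₁₀(1 − |Γ|²)

mismatch loss ≈ 1.55 dB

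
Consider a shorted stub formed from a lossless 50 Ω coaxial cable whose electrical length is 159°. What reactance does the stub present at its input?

X_in ≈ -19.2 Ω (capacitive)

tan(βl) = -0.384
For a shorted stub, Z_in = jZ_0·tan(βl)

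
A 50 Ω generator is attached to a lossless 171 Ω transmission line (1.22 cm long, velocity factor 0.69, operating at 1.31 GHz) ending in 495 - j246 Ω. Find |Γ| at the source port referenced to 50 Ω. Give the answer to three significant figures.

|Γ| ≈ 0.797

λ = v/f = 0.69·c / 1.31 GHz = 0.158 m
βl = 2π·l/λ = 2π × 0.0772 = 27.8°
tan(βl) = 0.527
Z_in = Z_0·(Z_L + jZ_0·tanβl)/(Z_0 + jZ_L·tanβl) = 117 − j190 Ω
Γ_s = (Z_in − Z_s)/(Z_in + Z_s) = (66.7 − j190)/(167 − j190), |Γ_s| = 0.797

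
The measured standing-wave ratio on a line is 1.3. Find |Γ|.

|Γ| ≈ 0.13

|Γ| = (S − 1)/(S + 1) = (1.3 − 1)/(1.3 + 1) = 0.3/2.3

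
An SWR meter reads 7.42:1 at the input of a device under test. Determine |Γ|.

|Γ| ≈ 0.762

|Γ| = (S − 1)/(S + 1) = (7.42 − 1)/(7.42 + 1) = 6.42/8.42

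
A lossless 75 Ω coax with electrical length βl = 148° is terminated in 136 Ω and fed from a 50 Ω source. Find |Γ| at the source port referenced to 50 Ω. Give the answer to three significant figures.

tan(βl) = -0.625
Z_in = Z_0·(Z_L + jZ_0·tanβl)/(Z_0 + jZ_L·tanβl) = 82.8 + j47 Ω
Γ_s = (Z_in − Z_s)/(Z_in + Z_s) = (32.8 + j47)/(133 + j47), |Γ_s| = 0.407

|Γ| ≈ 0.407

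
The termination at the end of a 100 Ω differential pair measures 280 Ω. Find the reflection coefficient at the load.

Γ = 0.474

Γ = (Z_L − Z_0)/(Z_L + Z_0) = (280 − 100)/(280 + 100) = 180/380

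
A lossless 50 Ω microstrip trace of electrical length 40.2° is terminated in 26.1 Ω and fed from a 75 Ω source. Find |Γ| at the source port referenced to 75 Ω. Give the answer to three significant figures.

|Γ| ≈ 0.395

tan(βl) = 0.845
Z_in = Z_0·(Z_L + jZ_0·tanβl)/(Z_0 + jZ_L·tanβl) = 37.5 + j25.7 Ω
Γ_s = (Z_in − Z_s)/(Z_in + Z_s) = (-37.5 + j25.7)/(112 + j25.7), |Γ_s| = 0.395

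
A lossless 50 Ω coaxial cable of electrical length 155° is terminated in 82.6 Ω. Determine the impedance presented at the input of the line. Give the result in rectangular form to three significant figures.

Z_in ≈ 63.1 + j25.3 Ω

tan(βl) = tan(155°) = -0.466
Z_in = Z_0·(Z_L + jZ_0·tanβl)/(Z_0 + jZ_L·tanβl)
     = 50·(82.6 − j23.3)/(50 − j38.5)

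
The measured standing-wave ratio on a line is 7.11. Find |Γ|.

|Γ| ≈ 0.753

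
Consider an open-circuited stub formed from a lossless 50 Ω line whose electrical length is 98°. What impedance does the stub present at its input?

tan(βl) = -7.12
For an open-circuited stub, Z_in = −jZ_0·cot(βl) = −jZ_0/tan(βl)

Z_in ≈ +j7.03 Ω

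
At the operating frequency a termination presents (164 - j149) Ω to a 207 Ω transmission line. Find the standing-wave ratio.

Γ = (Z_L − Z_0)/(Z_L + Z_0) = (-43 − j149)/(371 − j149)
|Γ| = 155/400 = 0.388
VSWR = (1 + |Γ|)/(1 − |Γ|) = 1.39/0.612

VSWR ≈ 2.27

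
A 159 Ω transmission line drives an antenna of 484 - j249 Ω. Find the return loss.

Γ = (325 − j249)/(643 − j249), |Γ| = 0.594
RL = −20·log₁₀|Γ| = −20·log₁₀(0.594)

RL ≈ 4.53 dB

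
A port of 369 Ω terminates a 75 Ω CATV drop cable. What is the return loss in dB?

Γ = (369 − 75)/(369 + 75) = 0.662
RL = −20·log₁₀|Γ| = −20·log₁₀(0.662)

RL ≈ 3.58 dB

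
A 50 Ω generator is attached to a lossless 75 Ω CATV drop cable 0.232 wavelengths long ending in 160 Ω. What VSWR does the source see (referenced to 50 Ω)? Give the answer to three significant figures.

βl = 2π × 0.232 = 83.5°
tan(βl) = 8.8
Z_in = Z_0·(Z_L + jZ_0·tanβl)/(Z_0 + jZ_L·tanβl) = 35.5 − j6.63 Ω
Γ_s = (Z_in − Z_s)/(Z_in + Z_s) = (-14.5 − j6.63)/(85.5 − j6.63), |Γ_s| = 0.186
VSWR = (1 + |Γ_s|)/(1 − |Γ_s|)

VSWR ≈ 1.46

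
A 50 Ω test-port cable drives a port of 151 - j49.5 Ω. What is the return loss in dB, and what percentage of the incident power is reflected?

RL ≈ 5.3 dB; 29.5% of incident power reflected

Γ = (101 − j49.5)/(201 − j49.5), |Γ| = 0.543
RL = −20·log₁₀(0.543) = 5.3 dB
P_refl/P_inc = |Γ|² = 0.295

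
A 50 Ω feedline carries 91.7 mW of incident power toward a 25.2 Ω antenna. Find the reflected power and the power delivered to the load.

Γ = (25.2 − 50)/(25.2 + 50) = -0.33
|Γ|² = 0.109
P_refl = |Γ|²·P_inc = 9.97 mW, P_del = (1 − |Γ|²)·P_inc = 81.7 mW

P_reflected ≈ 9.97 mW; P_delivered ≈ 81.7 mW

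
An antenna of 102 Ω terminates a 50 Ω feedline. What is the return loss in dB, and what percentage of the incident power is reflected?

Γ = (102 − 50)/(102 + 50) = 0.342
RL = −20·log₁₀(0.342) = 9.32 dB
P_refl/P_inc = |Γ|² = 0.117

RL ≈ 9.32 dB; 11.7% of incident power reflected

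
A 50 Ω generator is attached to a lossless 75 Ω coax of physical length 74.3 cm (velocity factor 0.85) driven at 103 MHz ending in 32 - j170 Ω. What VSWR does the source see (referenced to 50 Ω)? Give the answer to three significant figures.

λ = v/f = 0.85·c / 103 MHz = 2.48 m
βl = 2π·l/λ = 2π × 0.3 = 108°
tan(βl) = -3.07
Z_in = Z_0·(Z_L + jZ_0·tanβl)/(Z_0 + jZ_L·tanβl) = 8.96 + j65.2 Ω
Γ_s = (Z_in − Z_s)/(Z_in + Z_s) = (-41 + j65.2)/(59 + j65.2), |Γ_s| = 0.876
VSWR = (1 + |Γ_s|)/(1 − |Γ_s|)

VSWR ≈ 15.2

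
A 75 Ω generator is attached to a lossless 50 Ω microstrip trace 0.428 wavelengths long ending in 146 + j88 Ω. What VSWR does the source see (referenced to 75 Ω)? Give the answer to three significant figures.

VSWR ≈ 3.88

βl = 2π × 0.428 = 154°
tan(βl) = -0.486
Z_in = Z_0·(Z_L + jZ_0·tanβl)/(Z_0 + jZ_L·tanβl) = 33.1 + j59.6 Ω
Γ_s = (Z_in − Z_s)/(Z_in + Z_s) = (-41.9 + j59.6)/(108 + j59.6), |Γ_s| = 0.591
VSWR = (1 + |Γ_s|)/(1 − |Γ_s|)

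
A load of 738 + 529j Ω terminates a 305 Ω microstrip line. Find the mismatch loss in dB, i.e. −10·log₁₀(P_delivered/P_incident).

mismatch loss ≈ 1.82 dB

Γ = (433 + j529)/(1043 + j529), |Γ| = 0.585
|Γ|² = 0.342, so P_del/P_inc = 1 − |Γ|² = 0.658
ML = −10·log₁₀(1 − |Γ|²)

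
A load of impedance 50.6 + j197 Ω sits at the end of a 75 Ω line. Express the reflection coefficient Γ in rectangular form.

Γ = (Z_L − Z_0)/(Z_L + Z_0) = (-24.4 + j197)/(125.6 + j197)

Γ ≈ 0.655 + j0.541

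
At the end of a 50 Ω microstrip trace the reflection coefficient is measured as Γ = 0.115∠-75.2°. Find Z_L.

Z_L ≈ 51.7 − j11.6 Ω

Z_L = Z_0·(1 + Γ)/(1 − Γ) = 50·(1.03 − j0.111)/(0.971 + j0.111)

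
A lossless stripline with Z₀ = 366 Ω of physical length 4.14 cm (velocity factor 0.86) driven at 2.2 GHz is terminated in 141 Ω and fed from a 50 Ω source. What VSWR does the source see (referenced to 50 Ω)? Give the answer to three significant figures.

λ = v/f = 0.86·c / 2.2 GHz = 0.117 m
βl = 2π·l/λ = 2π × 0.353 = 127°
tan(βl) = -1.32
Z_in = Z_0·(Z_L + jZ_0·tanβl)/(Z_0 + jZ_L·tanβl) = 308 − j327 Ω
Γ_s = (Z_in − Z_s)/(Z_in + Z_s) = (258 − j327)/(358 − j327), |Γ_s| = 0.859
VSWR = (1 + |Γ_s|)/(1 − |Γ_s|)

VSWR ≈ 13.2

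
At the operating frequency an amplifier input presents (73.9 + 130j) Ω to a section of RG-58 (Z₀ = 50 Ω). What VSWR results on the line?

Γ = (Z_L − Z_0)/(Z_L + Z_0) = (23.9 + j130)/(123.9 + j130)
|Γ| = 132/180 = 0.736
VSWR = (1 + |Γ|)/(1 − |Γ|) = 1.74/0.264

VSWR ≈ 6.58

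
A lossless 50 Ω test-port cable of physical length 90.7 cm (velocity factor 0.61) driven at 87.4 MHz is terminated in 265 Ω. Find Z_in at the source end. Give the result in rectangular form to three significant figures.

Z_in ≈ 48.2 + j91.6 Ω

λ = v/f = 0.61·c / 87.4 MHz = 2.09 m
βl = 2π·l/λ = 2π × 0.433 = 156°
tan(βl) = tan(156°) = -0.446
Z_in = Z_0·(Z_L + jZ_0·tanβl)/(Z_0 + jZ_L·tanβl)
     = 50·(265 − j22.3)/(50 − j118)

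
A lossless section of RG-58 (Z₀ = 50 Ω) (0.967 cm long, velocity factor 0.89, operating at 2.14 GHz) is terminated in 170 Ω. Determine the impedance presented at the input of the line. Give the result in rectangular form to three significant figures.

λ = v/f = 0.89·c / 2.14 GHz = 0.125 m
βl = 2π·l/λ = 2π × 0.0775 = 27.9°
tan(βl) = tan(27.9°) = 0.53
Z_in = Z_0·(Z_L + jZ_0·tanβl)/(Z_0 + jZ_L·tanβl)
     = 50·(170 + j26.5)/(50 + j90)

Z_in ≈ 51.3 − j65.9 Ω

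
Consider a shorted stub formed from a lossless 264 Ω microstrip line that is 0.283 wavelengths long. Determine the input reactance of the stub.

βl = 2π × 0.283 = 102°
tan(βl) = -4.75
For a shorted stub, Z_in = jZ_0·tan(βl)

X_in ≈ -1250 Ω (capacitive)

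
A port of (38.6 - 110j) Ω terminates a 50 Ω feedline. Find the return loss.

RL ≈ 2.13 dB

Γ = (-11.4 − j110)/(88.6 − j110), |Γ| = 0.783
RL = −20·log₁₀|Γ| = −20·log₁₀(0.783)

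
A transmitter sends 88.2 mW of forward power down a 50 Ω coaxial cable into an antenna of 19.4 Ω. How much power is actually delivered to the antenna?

P_delivered ≈ 71.1 mW

Γ = (19.4 − 50)/(19.4 + 50) = -0.441
|Γ|² = 0.194
P_refl = |Γ|²·P_inc = 17.1 mW, P_del = (1 − |Γ|²)·P_inc = 71.1 mW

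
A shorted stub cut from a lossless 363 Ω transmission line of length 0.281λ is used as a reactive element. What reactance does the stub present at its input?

X_in ≈ -1840 Ω (capacitive)

βl = 2π × 0.281 = 101°
tan(βl) = -5.07
For a shorted stub, Z_in = jZ_0·tan(βl)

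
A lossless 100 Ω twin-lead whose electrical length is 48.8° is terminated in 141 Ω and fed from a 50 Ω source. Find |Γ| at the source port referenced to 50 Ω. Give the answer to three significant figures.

tan(βl) = 1.14
Z_in = Z_0·(Z_L + jZ_0·tanβl)/(Z_0 + jZ_L·tanβl) = 90.4 − j31.4 Ω
Γ_s = (Z_in − Z_s)/(Z_in + Z_s) = (40.4 − j31.4)/(140 − j31.4), |Γ_s| = 0.356

|Γ| ≈ 0.356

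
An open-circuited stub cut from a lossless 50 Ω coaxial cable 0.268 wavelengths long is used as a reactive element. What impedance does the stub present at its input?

βl = 2π × 0.268 = 96.5°
tan(βl) = -8.8
For an open-circuited stub, Z_in = −jZ_0·cot(βl) = −jZ_0/tan(βl)

Z_in ≈ +j5.68 Ω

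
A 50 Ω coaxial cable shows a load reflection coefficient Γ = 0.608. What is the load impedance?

Z_L = Z_0·(1 + Γ)/(1 − Γ) = 50·(1.61)/(0.392)

Z_L ≈ 205 Ω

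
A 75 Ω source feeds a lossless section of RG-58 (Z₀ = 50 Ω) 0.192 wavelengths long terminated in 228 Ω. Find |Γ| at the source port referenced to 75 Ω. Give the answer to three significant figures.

|Γ| ≈ 0.729

βl = 2π × 0.192 = 69.1°
tan(βl) = 2.62
Z_in = Z_0·(Z_L + jZ_0·tanβl)/(Z_0 + jZ_L·tanβl) = 12.5 − j18 Ω
Γ_s = (Z_in − Z_s)/(Z_in + Z_s) = (-62.5 − j18)/(87.5 − j18), |Γ_s| = 0.729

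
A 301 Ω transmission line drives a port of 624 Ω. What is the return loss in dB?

RL ≈ 9.14 dB

Γ = (624 − 301)/(624 + 301) = 0.349
RL = −20·log₁₀|Γ| = −20·log₁₀(0.349)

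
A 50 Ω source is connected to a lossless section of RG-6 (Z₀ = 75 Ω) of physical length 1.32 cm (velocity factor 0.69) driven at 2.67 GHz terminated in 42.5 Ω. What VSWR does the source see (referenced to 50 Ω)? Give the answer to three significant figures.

VSWR ≈ 2.37

λ = v/f = 0.69·c / 2.67 GHz = 0.0775 m
βl = 2π·l/λ = 2π × 0.17 = 61.3°
tan(βl) = 1.83
Z_in = Z_0·(Z_L + jZ_0·tanβl)/(Z_0 + jZ_L·tanβl) = 89 + j44.9 Ω
Γ_s = (Z_in − Z_s)/(Z_in + Z_s) = (39 + j44.9)/(139 + j44.9), |Γ_s| = 0.407
VSWR = (1 + |Γ_s|)/(1 − |Γ_s|)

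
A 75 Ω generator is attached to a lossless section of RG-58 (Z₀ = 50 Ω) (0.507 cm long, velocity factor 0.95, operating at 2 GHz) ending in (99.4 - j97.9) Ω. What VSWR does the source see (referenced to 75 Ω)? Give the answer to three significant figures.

λ = v/f = 0.95·c / 2 GHz = 0.142 m
βl = 2π·l/λ = 2π × 0.0356 = 12.8°
tan(βl) = 0.227
Z_in = Z_0·(Z_L + jZ_0·tanβl)/(Z_0 + jZ_L·tanβl) = 45.6 − j74.1 Ω
Γ_s = (Z_in − Z_s)/(Z_in + Z_s) = (-29.4 − j74.1)/(121 − j74.1), |Γ_s| = 0.563
VSWR = (1 + |Γ_s|)/(1 − |Γ_s|)

VSWR ≈ 3.58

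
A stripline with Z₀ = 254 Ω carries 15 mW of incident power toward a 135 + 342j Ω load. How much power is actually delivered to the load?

P_delivered ≈ 7.67 mW

|Γ| = |(-119 + j342)/(389 + j342)| = 0.699
|Γ|² = 0.489
P_refl = |Γ|²·P_inc = 7.33 mW, P_del = (1 − |Γ|²)·P_inc = 7.67 mW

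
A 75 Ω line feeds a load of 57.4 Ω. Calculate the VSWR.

VSWR ≈ 1.31

For a purely resistive load, VSWR = R_L/Z_0 or Z_0/R_L (whichever > 1) = 75/57.4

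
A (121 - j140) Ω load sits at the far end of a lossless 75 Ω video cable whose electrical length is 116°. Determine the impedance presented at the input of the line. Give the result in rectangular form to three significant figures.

Z_in ≈ 33.3 + j65 Ω

tan(βl) = tan(116°) = -2.05
Z_in = Z_0·(Z_L + jZ_0·tanβl)/(Z_0 + jZ_L·tanβl)
     = 75·(121 − j294)/(-212 − j248)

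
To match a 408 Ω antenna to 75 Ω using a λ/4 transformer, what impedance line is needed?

Z_qwt = √(Z_0·R_L) = √(75 × 408) = √30600

Z_qwt ≈ 175 Ω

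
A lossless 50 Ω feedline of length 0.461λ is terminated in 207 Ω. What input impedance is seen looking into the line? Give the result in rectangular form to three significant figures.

βl = 2π × 0.461 = 166°
tan(βl) = tan(166°) = -0.25
Z_in = Z_0·(Z_L + jZ_0·tanβl)/(Z_0 + jZ_L·tanβl)
     = 50·(207 − j12.5)/(50 − j51.8)

Z_in ≈ 106 + j97.4 Ω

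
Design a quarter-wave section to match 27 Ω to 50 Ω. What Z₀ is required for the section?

Z_qwt ≈ 36.7 Ω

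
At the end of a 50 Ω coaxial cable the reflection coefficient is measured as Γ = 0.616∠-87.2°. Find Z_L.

Z_L ≈ 23.5 − j46.6 Ω

Z_L = Z_0·(1 + Γ)/(1 − Γ) = 50·(1.03 − j0.615)/(0.97 + j0.615)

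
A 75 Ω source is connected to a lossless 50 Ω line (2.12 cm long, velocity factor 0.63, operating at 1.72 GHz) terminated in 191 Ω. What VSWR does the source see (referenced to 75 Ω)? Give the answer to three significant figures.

VSWR ≈ 5.35

λ = v/f = 0.63·c / 1.72 GHz = 0.11 m
βl = 2π·l/λ = 2π × 0.193 = 69.5°
tan(βl) = 2.67
Z_in = Z_0·(Z_L + jZ_0·tanβl)/(Z_0 + jZ_L·tanβl) = 14.8 − j17.3 Ω
Γ_s = (Z_in − Z_s)/(Z_in + Z_s) = (-60.2 − j17.3)/(89.8 − j17.3), |Γ_s| = 0.685
VSWR = (1 + |Γ_s|)/(1 − |Γ_s|)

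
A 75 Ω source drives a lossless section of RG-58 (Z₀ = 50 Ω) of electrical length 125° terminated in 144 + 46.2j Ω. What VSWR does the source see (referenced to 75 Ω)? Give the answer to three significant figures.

VSWR ≈ 4.24

tan(βl) = -1.43
Z_in = Z_0·(Z_L + jZ_0·tanβl)/(Z_0 + jZ_L·tanβl) = 19.6 + j23.9 Ω
Γ_s = (Z_in − Z_s)/(Z_in + Z_s) = (-55.4 + j23.9)/(94.6 + j23.9), |Γ_s| = 0.618
VSWR = (1 + |Γ_s|)/(1 − |Γ_s|)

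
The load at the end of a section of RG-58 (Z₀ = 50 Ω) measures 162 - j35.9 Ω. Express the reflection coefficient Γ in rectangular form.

Γ = (Z_L − Z_0)/(Z_L + Z_0) = (112 − j35.9)/(212 − j35.9)

Γ ≈ 0.541 − j0.0777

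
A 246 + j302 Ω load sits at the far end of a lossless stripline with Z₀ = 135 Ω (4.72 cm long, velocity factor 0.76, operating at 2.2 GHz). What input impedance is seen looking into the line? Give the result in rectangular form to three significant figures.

λ = v/f = 0.76·c / 2.2 GHz = 0.104 m
βl = 2π·l/λ = 2π × 0.455 = 164°
tan(βl) = tan(164°) = -0.288
Z_in = Z_0·(Z_L + jZ_0·tanβl)/(Z_0 + jZ_L·tanβl)
     = 135·(246 + j263)/(222 − j70.7)

Z_in ≈ 89.5 + j189 Ω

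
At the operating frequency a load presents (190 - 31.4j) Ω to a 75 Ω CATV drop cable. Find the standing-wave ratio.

Γ = (Z_L − Z_0)/(Z_L + Z_0) = (115 − j31.4)/(265 − j31.4)
|Γ| = 119/267 = 0.447
VSWR = (1 + |Γ|)/(1 − |Γ|) = 1.45/0.553

VSWR ≈ 2.61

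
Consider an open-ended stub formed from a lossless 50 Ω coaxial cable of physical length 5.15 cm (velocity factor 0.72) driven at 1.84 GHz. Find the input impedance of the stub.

Z_in ≈ +j123 Ω

λ = v/f = 0.72·c / 1.84 GHz = 0.117 m
βl = 2π·l/λ = 2π × 0.439 = 158°
tan(βl) = -0.405
For an open-ended stub, Z_in = −jZ_0·cot(βl) = −jZ_0/tan(βl)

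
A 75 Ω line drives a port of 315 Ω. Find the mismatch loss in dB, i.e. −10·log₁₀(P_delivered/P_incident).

Γ = (315 − 75)/(315 + 75) = 0.615
|Γ|² = 0.379, so P_del/P_inc = 1 − |Γ|² = 0.621
ML = −10·log₁₀(1 − |Γ|²)

mismatch loss ≈ 2.07 dB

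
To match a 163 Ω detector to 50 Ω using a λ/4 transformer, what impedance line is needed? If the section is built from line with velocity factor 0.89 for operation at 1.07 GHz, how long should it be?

Z_qwt = √(Z_0·R_L) = √(50 × 163) = √8150
λ = 0.89·c/f = 0.25 m, so l = λ/4 = 0.0624 m

Z_qwt ≈ 90.3 Ω; length ≈ 6.24 cm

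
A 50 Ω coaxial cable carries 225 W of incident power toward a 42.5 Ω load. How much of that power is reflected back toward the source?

Γ = (42.5 − 50)/(42.5 + 50) = -0.0811
|Γ|² = 0.00657
P_refl = |Γ|²·P_inc = 1.48 W, P_del = (1 − |Γ|²)·P_inc = 224 W

P_reflected ≈ 1.48 W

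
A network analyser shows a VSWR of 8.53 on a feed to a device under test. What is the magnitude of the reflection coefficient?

|Γ| = (S − 1)/(S + 1) = (8.53 − 1)/(8.53 + 1) = 7.53/9.53

|Γ| ≈ 0.79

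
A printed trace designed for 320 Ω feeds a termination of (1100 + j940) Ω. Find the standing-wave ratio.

VSWR ≈ 6.07

Γ = (Z_L − Z_0)/(Z_L + Z_0) = (780 + j940)/(1420 + j940)
|Γ| = 1220/1700 = 0.717
VSWR = (1 + |Γ|)/(1 − |Γ|) = 1.72/0.283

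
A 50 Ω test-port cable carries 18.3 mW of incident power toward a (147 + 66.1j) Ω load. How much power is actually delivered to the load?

P_delivered ≈ 12.5 mW

|Γ| = |(97 + j66.1)/(197 + j66.1)| = 0.565
|Γ|² = 0.319
P_refl = |Γ|²·P_inc = 5.84 mW, P_del = (1 − |Γ|²)·P_inc = 12.5 mW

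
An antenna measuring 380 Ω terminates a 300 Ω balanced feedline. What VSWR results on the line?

Γ = (380 − 300)/(380 + 300) = 0.118
VSWR = (1 + 0.118)/(1 − 0.118)

VSWR ≈ 1.27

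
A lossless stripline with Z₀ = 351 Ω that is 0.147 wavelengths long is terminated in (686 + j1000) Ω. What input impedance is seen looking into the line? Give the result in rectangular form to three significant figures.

βl = 2π × 0.147 = 52.9°
tan(βl) = tan(52.9°) = 1.32
Z_in = Z_0·(Z_L + jZ_0·tanβl)/(Z_0 + jZ_L·tanβl)
     = 351·(686 + j1460)/(-972 + j908)

Z_in ≈ 131 − j406 Ω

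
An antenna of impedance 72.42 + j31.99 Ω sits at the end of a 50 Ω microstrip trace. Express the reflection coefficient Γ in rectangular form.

Γ ≈ 0.235 + j0.2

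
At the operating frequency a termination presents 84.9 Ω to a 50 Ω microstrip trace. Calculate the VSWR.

For a purely resistive load, VSWR = R_L/Z_0 or Z_0/R_L (whichever > 1) = 84.9/50

VSWR ≈ 1.7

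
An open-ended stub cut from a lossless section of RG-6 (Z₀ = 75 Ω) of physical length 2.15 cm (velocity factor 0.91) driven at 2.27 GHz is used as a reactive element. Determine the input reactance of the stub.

λ = v/f = 0.91·c / 2.27 GHz = 0.12 m
βl = 2π·l/λ = 2π × 0.179 = 64.4°
tan(βl) = 2.08
For an open-ended stub, Z_in = −jZ_0·cot(βl) = −jZ_0/tan(βl)

X_in ≈ -36 Ω (capacitive)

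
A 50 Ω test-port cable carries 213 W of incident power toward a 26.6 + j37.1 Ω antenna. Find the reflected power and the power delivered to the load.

P_reflected ≈ 56.6 W; P_delivered ≈ 156 W

|Γ| = |(-23.4 + j37.1)/(76.6 + j37.1)| = 0.515
|Γ|² = 0.266
P_refl = |Γ|²·P_inc = 56.6 W, P_del = (1 − |Γ|²)·P_inc = 156 W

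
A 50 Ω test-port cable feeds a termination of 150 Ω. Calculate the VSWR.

VSWR ≈ 3

Γ = (150 − 50)/(150 + 50) = 0.5
VSWR = (1 + 0.5)/(1 − 0.5)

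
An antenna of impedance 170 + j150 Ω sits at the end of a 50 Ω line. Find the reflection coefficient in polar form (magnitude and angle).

Γ ≈ 0.721 ∠ 17.1°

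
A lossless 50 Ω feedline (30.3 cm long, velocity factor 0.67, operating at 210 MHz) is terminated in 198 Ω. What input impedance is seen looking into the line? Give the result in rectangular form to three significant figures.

λ = v/f = 0.67·c / 210 MHz = 0.957 m
βl = 2π·l/λ = 2π × 0.317 = 114°
tan(βl) = tan(114°) = -2.25
Z_in = Z_0·(Z_L + jZ_0·tanβl)/(Z_0 + jZ_L·tanβl)
     = 50·(198 − j112)/(50 − j445)

Z_in ≈ 14.9 + j20.5 Ω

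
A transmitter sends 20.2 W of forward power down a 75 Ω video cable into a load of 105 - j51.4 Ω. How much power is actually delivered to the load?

P_delivered ≈ 18.2 W

|Γ| = |(30 − j51.4)/(180 − j51.4)| = 0.318
|Γ|² = 0.101
P_refl = |Γ|²·P_inc = 2.04 W, P_del = (1 − |Γ|²)·P_inc = 18.2 W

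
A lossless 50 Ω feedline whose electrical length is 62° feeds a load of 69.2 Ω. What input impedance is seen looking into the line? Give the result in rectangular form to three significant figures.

Z_in ≈ 40.4 − j11.1 Ω

tan(βl) = tan(62°) = 1.88
Z_in = Z_0·(Z_L + jZ_0·tanβl)/(Z_0 + jZ_L·tanβl)
     = 50·(69.2 + j94)/(50 + j130)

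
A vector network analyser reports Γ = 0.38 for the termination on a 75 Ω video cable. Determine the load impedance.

Z_L = Z_0·(1 + Γ)/(1 − Γ) = 75·(1.38)/(0.62)

Z_L ≈ 167 Ω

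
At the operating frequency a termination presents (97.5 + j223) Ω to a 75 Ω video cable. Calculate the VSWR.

Γ = (Z_L − Z_0)/(Z_L + Z_0) = (22.5 + j223)/(172.5 + j223)
|Γ| = 224/282 = 0.795
VSWR = (1 + |Γ|)/(1 − |Γ|) = 1.79/0.205

VSWR ≈ 8.76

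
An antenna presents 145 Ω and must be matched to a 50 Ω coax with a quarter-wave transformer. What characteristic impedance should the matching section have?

Z_qwt = √(Z_0·R_L) = √(50 × 145) = √7250

Z_qwt ≈ 85.1 Ω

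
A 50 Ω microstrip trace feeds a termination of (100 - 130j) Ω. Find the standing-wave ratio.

Γ = (Z_L − Z_0)/(Z_L + Z_0) = (50 − j130)/(150 − j130)
|Γ| = 139/198 = 0.702
VSWR = (1 + |Γ|)/(1 − |Γ|) = 1.7/0.298

VSWR ≈ 5.7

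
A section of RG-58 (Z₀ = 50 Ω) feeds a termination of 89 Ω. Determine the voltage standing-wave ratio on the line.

VSWR ≈ 1.78

Γ = (89 − 50)/(89 + 50) = 0.281
VSWR = (1 + 0.281)/(1 − 0.281)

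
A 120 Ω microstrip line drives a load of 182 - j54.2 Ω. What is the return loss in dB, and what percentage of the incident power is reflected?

RL ≈ 11.4 dB; 7.2% of incident power reflected

Γ = (62 − j54.2)/(302 − j54.2), |Γ| = 0.268
RL = −20·log₁₀(0.268) = 11.4 dB
P_refl/P_inc = |Γ|² = 0.072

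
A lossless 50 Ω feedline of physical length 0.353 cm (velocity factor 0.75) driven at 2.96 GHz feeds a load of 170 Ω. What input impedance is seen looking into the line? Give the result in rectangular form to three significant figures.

Z_in ≈ 90.7 − j77.6 Ω

λ = v/f = 0.75·c / 2.96 GHz = 0.076 m
βl = 2π·l/λ = 2π × 0.0464 = 16.7°
tan(βl) = tan(16.7°) = 0.3
Z_in = Z_0·(Z_L + jZ_0·tanβl)/(Z_0 + jZ_L·tanβl)
     = 50·(170 + j15)/(50 + j51.1)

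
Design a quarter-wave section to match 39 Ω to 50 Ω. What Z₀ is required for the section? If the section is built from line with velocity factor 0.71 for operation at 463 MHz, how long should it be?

Z_qwt ≈ 44.2 Ω; length ≈ 11.5 cm

Z_qwt = √(Z_0·R_L) = √(50 × 39) = √1950
λ = 0.71·c/f = 0.46 m, so l = λ/4 = 0.115 m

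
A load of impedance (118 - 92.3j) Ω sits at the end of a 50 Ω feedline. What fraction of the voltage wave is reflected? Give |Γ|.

|Γ| ≈ 0.598

Γ = (Z_L − Z_0)/(Z_L + Z_0) = (68 − j92.3)/(168 − j92.3)
|Γ| = 115/192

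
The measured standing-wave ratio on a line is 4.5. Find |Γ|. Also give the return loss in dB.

|Γ| = (S − 1)/(S + 1) = (4.5 − 1)/(4.5 + 1) = 3.5/5.5
RL = −20·log₁₀|Γ| = −20·log₁₀(0.636)

|Γ| ≈ 0.636; return loss ≈ 3.93 dB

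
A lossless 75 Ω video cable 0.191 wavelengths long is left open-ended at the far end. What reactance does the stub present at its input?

βl = 2π × 0.191 = 68.8°
tan(βl) = 2.57
For an open-ended stub, Z_in = −jZ_0·cot(βl) = −jZ_0/tan(βl)

X_in ≈ -29.2 Ω (capacitive)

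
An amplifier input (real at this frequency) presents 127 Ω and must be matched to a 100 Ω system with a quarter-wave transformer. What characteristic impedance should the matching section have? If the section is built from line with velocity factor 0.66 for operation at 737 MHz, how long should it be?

Z_qwt ≈ 113 Ω; length ≈ 6.72 cm

Z_qwt = √(Z_0·R_L) = √(100 × 127) = √12700
λ = 0.66·c/f = 0.269 m, so l = λ/4 = 0.0672 m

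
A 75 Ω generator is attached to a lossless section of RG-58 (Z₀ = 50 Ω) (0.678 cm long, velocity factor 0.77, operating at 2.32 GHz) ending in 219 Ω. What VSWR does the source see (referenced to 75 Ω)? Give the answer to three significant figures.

λ = v/f = 0.77·c / 2.32 GHz = 0.0996 m
βl = 2π·l/λ = 2π × 0.0681 = 24.5°
tan(βl) = 0.456
Z_in = Z_0·(Z_L + jZ_0·tanβl)/(Z_0 + jZ_L·tanβl) = 53 − j83.1 Ω
Γ_s = (Z_in − Z_s)/(Z_in + Z_s) = (-22 − j83.1)/(128 − j83.1), |Γ_s| = 0.563
VSWR = (1 + |Γ_s|)/(1 − |Γ_s|)

VSWR ≈ 3.58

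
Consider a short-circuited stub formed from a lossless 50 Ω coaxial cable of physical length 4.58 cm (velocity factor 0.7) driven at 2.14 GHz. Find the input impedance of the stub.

Z_in ≈ −j10.6 Ω

λ = v/f = 0.7·c / 2.14 GHz = 0.0981 m
βl = 2π·l/λ = 2π × 0.467 = 168°
tan(βl) = -0.212
For a short-circuited stub, Z_in = jZ_0·tan(βl)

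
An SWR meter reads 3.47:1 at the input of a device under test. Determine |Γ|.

|Γ| ≈ 0.553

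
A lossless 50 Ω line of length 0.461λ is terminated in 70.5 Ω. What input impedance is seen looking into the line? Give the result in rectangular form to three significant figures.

βl = 2π × 0.461 = 166°
tan(βl) = tan(166°) = -0.25
Z_in = Z_0·(Z_L + jZ_0·tanβl)/(Z_0 + jZ_L·tanβl)
     = 50·(70.5 − j12.5)/(50 − j17.6)

Z_in ≈ 66.6 + j11 Ω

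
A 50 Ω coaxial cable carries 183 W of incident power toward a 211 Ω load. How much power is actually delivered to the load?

P_delivered ≈ 113 W

Γ = (211 − 50)/(211 + 50) = 0.617
|Γ|² = 0.381
P_refl = |Γ|²·P_inc = 69.6 W, P_del = (1 − |Γ|²)·P_inc = 113 W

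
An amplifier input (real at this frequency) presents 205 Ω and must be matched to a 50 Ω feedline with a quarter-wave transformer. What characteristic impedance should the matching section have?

Z_qwt ≈ 101 Ω

Z_qwt = √(Z_0·R_L) = √(50 × 205) = √10250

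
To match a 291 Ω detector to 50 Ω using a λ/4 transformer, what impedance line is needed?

Z_qwt ≈ 121 Ω

Z_qwt = √(Z_0·R_L) = √(50 × 291) = √14550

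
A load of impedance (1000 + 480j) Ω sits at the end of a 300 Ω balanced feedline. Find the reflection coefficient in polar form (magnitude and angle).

Γ ≈ 0.612 ∠ 14.2°

Γ = (Z_L − Z_0)/(Z_L + Z_0) = (700 + j480)/(1300 + j480)
|Γ| = 849/1390 = 0.612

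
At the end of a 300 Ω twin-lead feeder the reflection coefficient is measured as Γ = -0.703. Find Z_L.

Z_L ≈ 52.3 Ω

Z_L = Z_0·(1 + Γ)/(1 − Γ) = 300·(0.297)/(1.7)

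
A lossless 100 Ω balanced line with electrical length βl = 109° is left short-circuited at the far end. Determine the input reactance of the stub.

X_in ≈ -290 Ω (capacitive)

tan(βl) = -2.9
For a short-circuited stub, Z_in = jZ_0·tan(βl)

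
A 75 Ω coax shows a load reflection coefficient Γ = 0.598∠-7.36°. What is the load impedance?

Z_L = Z_0·(1 + Γ)/(1 − Γ) = 75·(1.59 − j0.0766)/(0.407 + j0.0766)

Z_L ≈ 281 − j67 Ω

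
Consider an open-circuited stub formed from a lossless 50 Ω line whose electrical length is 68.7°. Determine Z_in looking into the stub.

Z_in ≈ −j19.5 Ω

tan(βl) = 2.56
For an open-circuited stub, Z_in = −jZ_0·cot(βl) = −jZ_0/tan(βl)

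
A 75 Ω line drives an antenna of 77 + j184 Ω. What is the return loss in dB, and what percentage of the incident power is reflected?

Γ = (2 + j184)/(152 + j184), |Γ| = 0.771
RL = −20·log₁₀(0.771) = 2.26 dB
P_refl/P_inc = |Γ|² = 0.594

RL ≈ 2.26 dB; 59.4% of incident power reflected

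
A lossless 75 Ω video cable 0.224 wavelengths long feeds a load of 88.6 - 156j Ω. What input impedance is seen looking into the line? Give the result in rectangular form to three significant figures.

βl = 2π × 0.224 = 80.6°
tan(βl) = tan(80.6°) = 6.07
Z_in = Z_0·(Z_L + jZ_0·tanβl)/(Z_0 + jZ_L·tanβl)
     = 75·(88.6 + j299)/(1020 + j538)

Z_in ≈ 14.1 + j14.5 Ω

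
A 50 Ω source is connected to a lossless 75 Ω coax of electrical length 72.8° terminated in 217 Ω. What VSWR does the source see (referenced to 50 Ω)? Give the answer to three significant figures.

VSWR ≈ 2.17

tan(βl) = 3.23
Z_in = Z_0·(Z_L + jZ_0·tanβl)/(Z_0 + jZ_L·tanβl) = 28.1 − j20.2 Ω
Γ_s = (Z_in − Z_s)/(Z_in + Z_s) = (-21.9 − j20.2)/(78.1 − j20.2), |Γ_s| = 0.37
VSWR = (1 + |Γ_s|)/(1 − |Γ_s|)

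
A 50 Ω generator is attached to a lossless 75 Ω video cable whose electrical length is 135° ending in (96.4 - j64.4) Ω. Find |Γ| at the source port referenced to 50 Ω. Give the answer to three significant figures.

|Γ| ≈ 0.511

tan(βl) = -1
Z_in = Z_0·(Z_L + jZ_0·tanβl)/(Z_0 + jZ_L·tanβl) = 115 + j62.3 Ω
Γ_s = (Z_in − Z_s)/(Z_in + Z_s) = (65.3 + j62.3)/(165 + j62.3), |Γ_s| = 0.511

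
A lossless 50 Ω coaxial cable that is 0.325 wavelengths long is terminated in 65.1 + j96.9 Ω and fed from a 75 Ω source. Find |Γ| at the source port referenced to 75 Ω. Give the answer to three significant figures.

|Γ| ≈ 0.752

βl = 2π × 0.325 = 117°
tan(βl) = -1.96
Z_in = Z_0·(Z_L + jZ_0·tanβl)/(Z_0 + jZ_L·tanβl) = 10.7 + j5.42 Ω
Γ_s = (Z_in − Z_s)/(Z_in + Z_s) = (-64.3 + j5.42)/(85.7 + j5.42), |Γ_s| = 0.752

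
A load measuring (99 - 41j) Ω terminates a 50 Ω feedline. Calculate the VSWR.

VSWR ≈ 2.41

Γ = (Z_L − Z_0)/(Z_L + Z_0) = (49 − j41)/(149 − j41)
|Γ| = 63.9/155 = 0.413
VSWR = (1 + |Γ|)/(1 − |Γ|) = 1.41/0.587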